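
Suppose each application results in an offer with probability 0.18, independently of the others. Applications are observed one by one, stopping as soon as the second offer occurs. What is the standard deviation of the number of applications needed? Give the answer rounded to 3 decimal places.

7.115

Y = total applications until the second success; negative binomial with r=2, p=0.18.
SD(Y) = √[r(1−p)/p²] = √(50.61728) = 7.11458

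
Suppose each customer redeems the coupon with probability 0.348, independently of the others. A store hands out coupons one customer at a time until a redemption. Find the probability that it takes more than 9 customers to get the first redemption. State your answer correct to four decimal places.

0.0213

Y = number of customers to the first success; geometric, p = 0.348.
P(Y > 9) = P(first 9 all fail) = (1−p)^9 = 0.021293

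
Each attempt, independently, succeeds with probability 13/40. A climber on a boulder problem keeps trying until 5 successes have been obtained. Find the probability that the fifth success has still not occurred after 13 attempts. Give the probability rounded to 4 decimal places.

0.5779

Needing more than 13 attempts ⇔ fewer than 5 successes in the first 13. With X ~ Binomial(13, 0.325), P(Y > 13) = P(X ≤ 4).
  k=0: C(13,0)·0.325^0·0.675^13 = 0.006039
  k=1: C(13,1)·0.325^1·0.675^12 = 0.037798
  k=2: C(13,2)·0.325^2·0.675^11 = 0.109195
  k=3: C(13,3)·0.325^3·0.675^10 = 0.192776
  k=4: C(13,4)·0.325^4·0.675^9 = 0.232046
P(X ≤ 4) = 0.577854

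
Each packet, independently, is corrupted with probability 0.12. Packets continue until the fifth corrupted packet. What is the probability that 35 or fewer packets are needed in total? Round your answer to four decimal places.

Finishing within 35 packets ⇔ at least 5 successes in the first 35. With X ~ Binomial(35, 0.12), P(Y ≤ 35) = 1 − P(X ≤ 4).
  k=0: C(35,0)·0.12^0·0.88^35 = 0.011400
  k=1: C(35,1)·0.12^1·0.88^34 = 0.054408
  k=2: C(35,2)·0.12^2·0.88^33 = 0.126127
  k=3: C(35,3)·0.12^3·0.88^32 = 0.189190
  k=4: C(35,4)·0.12^4·0.88^31 = 0.206389
1 − 0.587514 = 0.412486

0.4125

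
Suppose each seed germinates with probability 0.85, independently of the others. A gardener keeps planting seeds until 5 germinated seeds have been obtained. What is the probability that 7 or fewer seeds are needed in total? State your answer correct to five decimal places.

0.92623

Finishing within 7 seeds ⇔ at least 5 successes in the first 7. With X ~ Binomial(7, 0.85), P(Y ≤ 7) = 1 − P(X ≤ 4).
  k=0: C(7,0)·0.85^0·0.15^7 = 0.0000017
  k=1: C(7,1)·0.85^1·0.15^6 = 0.0000678
  k=2: C(7,2)·0.85^2·0.15^5 = 0.0011522
  k=3: C(7,3)·0.85^3·0.15^4 = 0.0108815
  k=4: C(7,4)·0.85^4·0.15^3 = 0.0616620
1 − 0.0737652 = 0.9262348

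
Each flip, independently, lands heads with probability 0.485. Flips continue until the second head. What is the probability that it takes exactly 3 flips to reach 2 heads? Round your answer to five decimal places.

0.24228

Y = trial on which the second success occurs; negative binomial, r=2, p=0.485.
P(Y=3) = C(2,1) · p^2 · (1−p)^1
= 2 · 0.23522 · 0.515 = 0.2422817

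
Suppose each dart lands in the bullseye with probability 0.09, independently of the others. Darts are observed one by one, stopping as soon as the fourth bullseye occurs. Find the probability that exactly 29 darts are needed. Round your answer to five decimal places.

0.02034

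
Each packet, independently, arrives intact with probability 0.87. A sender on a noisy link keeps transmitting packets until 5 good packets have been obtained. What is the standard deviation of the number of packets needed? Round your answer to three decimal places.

0.927

Y = total packets until the fifth success; negative binomial with r=5, p=0.87.
SD(Y) = √[r(1−p)/p²] = √(0.85877) = 0.92670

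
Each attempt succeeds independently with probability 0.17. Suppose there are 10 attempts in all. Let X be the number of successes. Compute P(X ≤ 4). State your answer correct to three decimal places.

0.983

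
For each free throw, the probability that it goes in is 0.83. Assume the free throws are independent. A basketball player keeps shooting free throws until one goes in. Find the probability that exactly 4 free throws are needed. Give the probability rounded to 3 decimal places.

0.004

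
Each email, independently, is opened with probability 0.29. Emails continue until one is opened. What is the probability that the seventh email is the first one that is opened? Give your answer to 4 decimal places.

0.0371

Geometric (trials to first success), p = 0.29.
P(Y = 7) = (1−p)^6 · p = 0.1281 · 0.29 = 0.037149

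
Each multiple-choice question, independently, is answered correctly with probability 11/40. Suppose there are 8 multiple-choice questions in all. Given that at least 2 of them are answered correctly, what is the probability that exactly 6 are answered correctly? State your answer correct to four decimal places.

0.0092

X ~ Binomial(8, 0.275). Want P(X=6 | X≥2) = P(X=6) / P(X≥2).
P(X=6) = C(8,6)·0.275^6·0.725^2 = 0.006365
P(X≥2) = 1 − 0.076332 − 0.231627 = 0.692042
Ratio = 0.006365 / 0.692042 = 0.009198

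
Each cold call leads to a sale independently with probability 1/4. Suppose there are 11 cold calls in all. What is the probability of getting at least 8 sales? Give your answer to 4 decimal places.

0.0012

X ~ Binomial(11, 0.25); P(X ≥ 8) = Σ C(11,k) p^k (1−p)^(11−k) over k:
  k=8: C(11,8)·0.25^8·0.75^3 = 0.001062
  k=9: C(11,9)·0.25^9·0.75^2 = 0.000118
  k=10: C(11,10)·0.25^10·0.75^1 = 0.000008
  k=11: C(11,11)·0.25^11·0.75^0 = 0.000000
Total = 0.001188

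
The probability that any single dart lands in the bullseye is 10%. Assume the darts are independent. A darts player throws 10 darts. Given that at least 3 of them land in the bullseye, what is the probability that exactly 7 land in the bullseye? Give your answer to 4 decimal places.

0.0001

X ~ Binomial(10, 0.10). Want P(X=7 | X≥3) = P(X=7) / P(X≥3).
P(X=7) = C(10,7)·0.10^7·0.90^3 = 0.000009
P(X≥3) = 1 − 0.348678 − 0.387420 − 0.193710 = 0.070191
Ratio = 0.000009 / 0.070191 = 0.000125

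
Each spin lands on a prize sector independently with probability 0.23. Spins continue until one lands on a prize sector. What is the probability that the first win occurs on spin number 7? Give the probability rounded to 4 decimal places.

0.0479

Geometric (trials to first success), p = 0.23.
P(Y = 7) = (1−p)^6 · p = 0.20842 · 0.23 = 0.047937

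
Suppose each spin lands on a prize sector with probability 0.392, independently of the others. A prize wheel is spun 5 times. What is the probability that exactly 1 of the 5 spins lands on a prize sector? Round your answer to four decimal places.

0.2678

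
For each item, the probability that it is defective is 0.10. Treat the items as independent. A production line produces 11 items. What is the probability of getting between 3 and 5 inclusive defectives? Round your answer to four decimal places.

X ~ Binomial(11, 0.10); P(3 ≤ X ≤ 5) = Σ C(11,k) p^k (1−p)^(11−k) over k:
  k=3: C(11,3)·0.10^3·0.90^8 = 0.071027
  k=4: C(11,4)·0.10^4·0.90^7 = 0.015784
  k=5: C(11,5)·0.10^5·0.90^6 = 0.002455
Total = 0.089266

0.0893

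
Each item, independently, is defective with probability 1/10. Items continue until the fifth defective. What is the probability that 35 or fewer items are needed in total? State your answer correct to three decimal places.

0.269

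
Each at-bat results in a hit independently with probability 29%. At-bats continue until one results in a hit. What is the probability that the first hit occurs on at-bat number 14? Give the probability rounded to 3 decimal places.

0.003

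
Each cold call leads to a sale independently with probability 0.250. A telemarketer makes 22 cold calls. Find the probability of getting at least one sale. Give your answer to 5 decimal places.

P(at least one) = 1 − P(none) = 1 − (1 − 0.25)^22
= 1 − 0.0017838 = 0.9982162

0.99822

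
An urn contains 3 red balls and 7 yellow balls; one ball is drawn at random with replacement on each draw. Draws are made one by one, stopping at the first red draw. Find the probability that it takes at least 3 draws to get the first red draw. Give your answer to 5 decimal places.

Y = number of draws to the first success; geometric, p = 0.30.
P(Y > 2) = P(first 2 all fail) = (1−p)^2 = 0.4900000

0.49000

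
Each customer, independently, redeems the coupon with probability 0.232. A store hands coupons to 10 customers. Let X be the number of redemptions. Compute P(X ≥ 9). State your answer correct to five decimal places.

X ~ Binomial(10, 0.232); P(X ≥ 9) = Σ C(10,k) p^k (1−p)^(10−k) over k:
  k=9: C(10,9)·0.232^9·0.768^1 = 0.0000150
  k=10: C(10,10)·0.232^10·0.768^0 = 0.0000005
Total = 0.0000154

0.00002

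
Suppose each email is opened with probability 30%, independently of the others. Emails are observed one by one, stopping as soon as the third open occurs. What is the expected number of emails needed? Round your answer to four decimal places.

Y = total emails until the third success; negative binomial with r=3, p=0.30.
E[Y] = r / p = 3 / 0.30 = 10.000000

10.0000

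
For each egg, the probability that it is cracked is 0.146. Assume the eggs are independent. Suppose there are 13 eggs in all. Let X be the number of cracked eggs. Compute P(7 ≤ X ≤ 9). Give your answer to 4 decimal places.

0.0011

X ~ Binomial(13, 0.146); P(7 ≤ X ≤ 9) = Σ C(13,k) p^k (1−p)^(13−k) over k:
  k=7: C(13,7)·0.146^7·0.854^6 = 0.000941
  k=8: C(13,8)·0.146^8·0.854^5 = 0.000121
  k=9: C(13,9)·0.146^9·0.854^4 = 0.000011
Total = 0.001073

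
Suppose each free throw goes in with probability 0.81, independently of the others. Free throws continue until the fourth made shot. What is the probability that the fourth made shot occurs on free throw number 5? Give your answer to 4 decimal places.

Y = trial on which the fourth success occurs; negative binomial, r=4, p=0.81.
P(Y=5) = C(4,3) · p^4 · (1−p)^1
= 4 · 0.43047 · 0.19 = 0.327155

0.3272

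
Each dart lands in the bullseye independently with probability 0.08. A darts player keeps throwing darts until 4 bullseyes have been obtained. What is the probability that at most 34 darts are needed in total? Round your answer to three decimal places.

0.288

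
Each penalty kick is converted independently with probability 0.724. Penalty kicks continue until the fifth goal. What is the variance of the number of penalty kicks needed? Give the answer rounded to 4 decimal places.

Y = total penalty kicks until the fifth success; negative binomial with r=5, p=0.724.
Var(Y) = r(1−p)/p² = 5·0.276 / 0.724² = 2.632704

2.6327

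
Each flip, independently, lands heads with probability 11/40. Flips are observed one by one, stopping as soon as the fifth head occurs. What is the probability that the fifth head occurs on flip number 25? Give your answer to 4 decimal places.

0.0269

Y = trial on which the fifth success occurs; negative binomial, r=5, p=0.275.
P(Y=25) = C(24,4) · p^5 · (1−p)^20
= 10626 · 0.0015728 · 0.0016098 = 0.026903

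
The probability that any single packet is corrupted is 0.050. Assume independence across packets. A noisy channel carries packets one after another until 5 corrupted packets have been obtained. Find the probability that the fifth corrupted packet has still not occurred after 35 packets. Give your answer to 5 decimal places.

0.97097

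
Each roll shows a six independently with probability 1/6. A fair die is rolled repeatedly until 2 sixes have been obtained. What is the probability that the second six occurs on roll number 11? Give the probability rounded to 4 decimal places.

Y = trial on which the second success occurs; negative binomial, r=2, p=0.166667.
P(Y=11) = C(10,1) · p^2 · (1−p)^9
= 10 · 0.027778 · 0.19381 = 0.053835

0.0538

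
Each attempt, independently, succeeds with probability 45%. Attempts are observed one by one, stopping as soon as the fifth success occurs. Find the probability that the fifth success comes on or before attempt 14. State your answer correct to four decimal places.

Finishing within 14 attempts ⇔ at least 5 successes in the first 14. With X ~ Binomial(14, 0.45), P(Y ≤ 14) = 1 − P(X ≤ 4).
  k=0: C(14,0)·0.45^0·0.55^14 = 0.000232
  k=1: C(14,1)·0.45^1·0.55^13 = 0.002655
  k=2: C(14,2)·0.45^2·0.55^12 = 0.014119
  k=3: C(14,3)·0.45^3·0.55^11 = 0.046209
  k=4: C(14,4)·0.45^4·0.55^10 = 0.103971
1 − 0.167186 = 0.832814

0.8328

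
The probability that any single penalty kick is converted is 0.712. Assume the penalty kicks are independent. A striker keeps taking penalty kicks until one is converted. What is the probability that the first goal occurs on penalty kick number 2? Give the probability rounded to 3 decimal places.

0.205

Geometric (trials to first success), p = 0.712.
P(Y = 2) = (1−p)^1 · p = 0.288 · 0.712 = 0.20506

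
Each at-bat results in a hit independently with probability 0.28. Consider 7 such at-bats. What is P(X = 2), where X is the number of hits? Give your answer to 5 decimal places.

0.31856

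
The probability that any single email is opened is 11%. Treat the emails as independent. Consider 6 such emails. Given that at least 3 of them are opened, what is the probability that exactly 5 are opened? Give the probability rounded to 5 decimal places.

X ~ Binomial(6, 0.11). Want P(X=5 | X≥3) = P(X=5) / P(X≥3).
P(X=5) = C(6,5)·0.11^5·0.89^1 = 0.0000860
P(X≥3) = 1 − 0.4969813 − 0.3685479 − 0.1138772 = 0.0205936
Ratio = 0.0000860 / 0.0205936 = 0.0041761

0.00418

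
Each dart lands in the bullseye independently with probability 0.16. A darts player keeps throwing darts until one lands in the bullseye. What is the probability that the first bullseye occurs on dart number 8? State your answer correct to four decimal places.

Geometric (trials to first success), p = 0.16.
P(Y = 8) = (1−p)^7 · p = 0.29509 · 0.16 = 0.047214

0.0472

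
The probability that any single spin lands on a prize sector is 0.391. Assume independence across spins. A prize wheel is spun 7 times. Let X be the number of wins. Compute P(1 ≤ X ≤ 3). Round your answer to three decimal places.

0.696

X ~ Binomial(7, 0.391); P(1 ≤ X ≤ 3) = Σ C(7,k) p^k (1−p)^(7−k) over k:
  k=1: C(7,1)·0.391^1·0.609^6 = 0.13963
  k=2: C(7,2)·0.391^2·0.609^5 = 0.26894
  k=3: C(7,3)·0.391^3·0.609^4 = 0.28778
Total = 0.69636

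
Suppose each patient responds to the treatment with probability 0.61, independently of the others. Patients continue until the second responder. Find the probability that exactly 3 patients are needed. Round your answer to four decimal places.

0.2902

Y = trial on which the second success occurs; negative binomial, r=2, p=0.61.
P(Y=3) = C(2,1) · p^2 · (1−p)^1
= 2 · 0.3721 · 0.39 = 0.290238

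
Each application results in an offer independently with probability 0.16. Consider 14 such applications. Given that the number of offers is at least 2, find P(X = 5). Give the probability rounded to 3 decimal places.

0.064

X ~ Binomial(14, 0.16). Want P(X=5 | X≥2) = P(X=5) / P(X≥2).
P(X=5) = C(14,5)·0.16^5·0.84^9 = 0.04371
P(X≥2) = 1 − 0.08708 − 0.23221 = 0.68071
Ratio = 0.04371 / 0.68071 = 0.06421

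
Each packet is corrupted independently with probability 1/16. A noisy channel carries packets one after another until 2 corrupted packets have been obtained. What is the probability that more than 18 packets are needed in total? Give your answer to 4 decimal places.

0.6885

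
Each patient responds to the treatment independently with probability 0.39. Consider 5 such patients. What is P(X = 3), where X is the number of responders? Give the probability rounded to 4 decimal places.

0.2207

X ~ Binomial(n=5, p=0.39).
P(X=3) = C(5,3) · p^3 · (1−p)^2
= 10 · 0.059319 · 0.3721 = 0.220726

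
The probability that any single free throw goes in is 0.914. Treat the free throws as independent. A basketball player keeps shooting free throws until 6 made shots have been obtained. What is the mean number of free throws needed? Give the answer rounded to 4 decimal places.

6.5646

Y = total free throws until the sixth success; negative binomial with r=6, p=0.914.
E[Y] = r / p = 6 / 0.914 = 6.564551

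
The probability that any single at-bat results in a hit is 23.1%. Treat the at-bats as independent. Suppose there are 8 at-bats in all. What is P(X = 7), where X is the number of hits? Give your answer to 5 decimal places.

0.00022

X ~ Binomial(n=8, p=0.231).
P(X=7) = C(8,7) · p^7 · (1−p)^1
= 8 · 3.5098e-05 · 0.769 = 0.0002159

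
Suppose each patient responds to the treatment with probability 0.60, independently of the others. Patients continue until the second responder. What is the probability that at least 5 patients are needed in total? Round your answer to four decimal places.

0.1792

Needing more than 4 patients ⇔ fewer than 2 successes in the first 4. With X ~ Binomial(4, 0.60), P(Y > 4) = P(X ≤ 1).
  k=0: C(4,0)·0.60^0·0.40^4 = 0.025600
  k=1: C(4,1)·0.60^1·0.40^3 = 0.153600
P(X ≤ 1) = 0.179200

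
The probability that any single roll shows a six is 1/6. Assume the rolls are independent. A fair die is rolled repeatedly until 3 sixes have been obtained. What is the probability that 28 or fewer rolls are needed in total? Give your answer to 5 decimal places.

0.86824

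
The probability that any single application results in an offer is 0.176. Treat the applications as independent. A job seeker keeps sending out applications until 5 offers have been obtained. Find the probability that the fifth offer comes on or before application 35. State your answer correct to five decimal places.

0.76215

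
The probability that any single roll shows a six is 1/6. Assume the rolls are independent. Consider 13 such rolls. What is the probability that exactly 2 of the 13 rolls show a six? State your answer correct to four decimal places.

0.2916

X ~ Binomial(n=13, p=0.166667).
P(X=2) = C(13,2) · p^2 · (1−p)^11
= 78 · 0.027778 · 0.13459 = 0.291607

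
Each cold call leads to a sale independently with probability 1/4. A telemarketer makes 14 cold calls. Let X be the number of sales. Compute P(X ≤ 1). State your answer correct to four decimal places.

0.1010

X ~ Binomial(14, 0.25); P(X ≤ 1) = Σ C(14,k) p^k (1−p)^(14−k) over k:
  k=0: C(14,0)·0.25^0·0.75^14 = 0.017818
  k=1: C(14,1)·0.25^1·0.75^13 = 0.083150
Total = 0.100968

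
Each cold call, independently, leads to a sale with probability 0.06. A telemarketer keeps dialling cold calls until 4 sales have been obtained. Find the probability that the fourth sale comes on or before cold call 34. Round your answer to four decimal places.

0.1446

Finishing within 34 cold calls ⇔ at least 4 successes in the first 34. With X ~ Binomial(34, 0.06), P(Y ≤ 34) = 1 − P(X ≤ 3).
  k=0: C(34,0)·0.06^0·0.94^34 = 0.121996
  k=1: C(34,1)·0.06^1·0.94^33 = 0.264758
  k=2: C(34,2)·0.06^2·0.94^32 = 0.278841
  k=3: C(34,3)·0.06^3·0.94^31 = 0.189849
1 − 0.855445 = 0.144555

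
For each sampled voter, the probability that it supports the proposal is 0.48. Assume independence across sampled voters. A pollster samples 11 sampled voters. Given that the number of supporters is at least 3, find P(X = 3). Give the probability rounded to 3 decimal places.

X ~ Binomial(11, 0.48). Want P(X=3 | X≥3) = P(X=3) / P(X≥3).
P(X=3) = C(11,3)·0.48^3·0.52^8 = 0.09755
P(X≥3) = 1 − 0.00075 − 0.00763 − 0.03523 = 0.95639
Ratio = 0.09755 / 0.95639 = 0.10200

0.102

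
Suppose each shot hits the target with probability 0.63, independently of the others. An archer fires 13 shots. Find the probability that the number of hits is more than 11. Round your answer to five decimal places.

X ~ Binomial(13, 0.63); P(X ≥ 12) = Σ C(13,k) p^k (1−p)^(13−k) over k:
  k=12: C(13,12)·0.63^12·0.37^1 = 0.0188032
  k=13: C(13,13)·0.63^13·0.37^0 = 0.0024628
Total = 0.0212660

0.02127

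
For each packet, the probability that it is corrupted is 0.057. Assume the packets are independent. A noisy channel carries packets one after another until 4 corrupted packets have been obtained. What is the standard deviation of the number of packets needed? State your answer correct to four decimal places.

Y = total packets until the fourth success; negative binomial with r=4, p=0.057.
SD(Y) = √[r(1−p)/p²] = √(1160.972607) = 34.073048

34.0730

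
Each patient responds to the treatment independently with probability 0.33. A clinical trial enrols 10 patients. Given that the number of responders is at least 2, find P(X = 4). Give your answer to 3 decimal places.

X ~ Binomial(10, 0.33). Want P(X=4 | X≥2) = P(X=4) / P(X≥2).
P(X=4) = C(10,4)·0.33^4·0.67^6 = 0.22528
P(X≥2) = 1 − 0.01823 − 0.08978 = 0.89199
Ratio = 0.22528 / 0.89199 = 0.25256

0.253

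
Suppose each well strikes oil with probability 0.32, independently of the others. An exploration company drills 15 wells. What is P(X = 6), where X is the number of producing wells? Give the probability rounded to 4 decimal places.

0.1671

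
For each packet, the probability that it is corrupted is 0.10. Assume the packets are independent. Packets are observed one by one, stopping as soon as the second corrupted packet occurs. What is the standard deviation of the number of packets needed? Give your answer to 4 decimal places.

Y = total packets until the second success; negative binomial with r=2, p=0.10.
SD(Y) = √[r(1−p)/p²] = √(180.000000) = 13.416408

13.4164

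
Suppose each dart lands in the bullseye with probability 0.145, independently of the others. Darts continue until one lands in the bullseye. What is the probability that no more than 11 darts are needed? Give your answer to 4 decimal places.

0.8215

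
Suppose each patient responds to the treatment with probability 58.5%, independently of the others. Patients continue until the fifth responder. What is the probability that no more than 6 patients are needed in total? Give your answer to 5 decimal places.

Finishing within 6 patients ⇔ at least 5 successes in the first 6. With X ~ Binomial(6, 0.585), P(Y ≤ 6) = 1 − P(X ≤ 4).
  k=0: C(6,0)·0.585^0·0.415^6 = 0.0051084
  k=1: C(6,1)·0.585^1·0.415^5 = 0.0432064
  k=2: C(6,2)·0.585^2·0.415^4 = 0.1522633
  k=3: C(6,3)·0.585^3·0.415^3 = 0.2861817
  k=4: C(6,4)·0.585^4·0.415^2 = 0.3025596
1 − 0.7893194 = 0.2106806

0.21068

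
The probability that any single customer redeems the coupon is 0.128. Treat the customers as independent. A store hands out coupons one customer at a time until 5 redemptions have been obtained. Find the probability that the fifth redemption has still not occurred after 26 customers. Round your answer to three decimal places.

0.767

Needing more than 26 customers ⇔ fewer than 5 successes in the first 26. With X ~ Binomial(26, 0.128), P(Y > 26) = P(X ≤ 4).
  k=0: C(26,0)·0.128^0·0.872^26 = 0.02841
  k=1: C(26,1)·0.128^1·0.872^25 = 0.10842
  k=2: C(26,2)·0.128^2·0.872^24 = 0.19893
  k=3: C(26,3)·0.128^3·0.872^23 = 0.23361
  k=4: C(26,4)·0.128^4·0.872^22 = 0.19717
P(X ≤ 4) = 0.76653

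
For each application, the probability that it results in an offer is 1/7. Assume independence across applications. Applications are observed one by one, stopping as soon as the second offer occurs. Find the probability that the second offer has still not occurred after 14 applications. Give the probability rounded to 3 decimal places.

Needing more than 14 applications ⇔ fewer than 2 successes in the first 14. With X ~ Binomial(14, 0.142857), P(Y > 14) = P(X ≤ 1).
  k=0: C(14,0)·0.142857^0·0.857143^14 = 0.11554
  k=1: C(14,1)·0.142857^1·0.857143^13 = 0.26960
P(X ≤ 1) = 0.38514

0.385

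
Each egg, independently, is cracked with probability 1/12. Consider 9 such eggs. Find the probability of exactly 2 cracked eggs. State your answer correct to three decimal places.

X ~ Binomial(n=9, p=0.083333).
P(X=2) = C(9,2) · p^2 · (1−p)^7
= 36 · 0.0069444 · 0.54385 = 0.13596

0.136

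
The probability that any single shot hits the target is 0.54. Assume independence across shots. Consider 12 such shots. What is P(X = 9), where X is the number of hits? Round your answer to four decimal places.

0.0836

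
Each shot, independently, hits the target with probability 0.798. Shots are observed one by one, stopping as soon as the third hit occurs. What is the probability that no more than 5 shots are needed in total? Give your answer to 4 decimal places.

Finishing within 5 shots ⇔ at least 3 successes in the first 5. With X ~ Binomial(5, 0.798), P(Y ≤ 5) = 1 − P(X ≤ 2).
  k=0: C(5,0)·0.798^0·0.202^5 = 0.000336
  k=1: C(5,1)·0.798^1·0.202^4 = 0.006643
  k=2: C(5,2)·0.798^2·0.202^3 = 0.052488
1 − 0.059468 = 0.940532

0.9405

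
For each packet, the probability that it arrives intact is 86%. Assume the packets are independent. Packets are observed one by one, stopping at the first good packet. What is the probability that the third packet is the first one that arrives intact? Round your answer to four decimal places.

0.0169

Geometric (trials to first success), p = 0.86.
P(Y = 3) = (1−p)^2 · p = 0.0196 · 0.86 = 0.016856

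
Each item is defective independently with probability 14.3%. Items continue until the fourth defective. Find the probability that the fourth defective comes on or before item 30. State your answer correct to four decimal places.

0.6391

Finishing within 30 items ⇔ at least 4 successes in the first 30. With X ~ Binomial(30, 0.143), P(Y ≤ 30) = 1 − P(X ≤ 3).
  k=0: C(30,0)·0.143^0·0.857^30 = 0.009759
  k=1: C(30,1)·0.143^1·0.857^29 = 0.048854
  k=2: C(30,2)·0.143^2·0.857^28 = 0.118202
  k=3: C(30,3)·0.143^3·0.857^27 = 0.184084
1 − 0.360900 = 0.639100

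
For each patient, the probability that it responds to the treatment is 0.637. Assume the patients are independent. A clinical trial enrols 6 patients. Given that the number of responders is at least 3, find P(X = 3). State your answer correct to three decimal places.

0.285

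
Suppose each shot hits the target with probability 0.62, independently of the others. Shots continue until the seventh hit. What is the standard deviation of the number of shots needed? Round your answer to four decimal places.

2.6306

Y = total shots until the seventh success; negative binomial with r=7, p=0.62.
SD(Y) = √[r(1−p)/p²] = √(6.919875) = 2.630566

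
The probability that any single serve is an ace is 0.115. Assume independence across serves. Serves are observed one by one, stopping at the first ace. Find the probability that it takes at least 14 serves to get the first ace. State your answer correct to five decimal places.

0.20430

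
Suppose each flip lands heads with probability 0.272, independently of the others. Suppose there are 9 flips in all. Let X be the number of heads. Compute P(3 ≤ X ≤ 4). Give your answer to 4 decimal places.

X ~ Binomial(9, 0.272); P(3 ≤ X ≤ 4) = Σ C(9,k) p^k (1−p)^(9−k) over k:
  k=3: C(9,3)·0.272^3·0.728^6 = 0.251637
  k=4: C(9,4)·0.272^4·0.728^5 = 0.141027
Total = 0.392664

0.3927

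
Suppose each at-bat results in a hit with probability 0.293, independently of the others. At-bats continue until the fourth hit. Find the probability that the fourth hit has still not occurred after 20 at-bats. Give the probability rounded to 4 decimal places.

0.1198

Needing more than 20 at-bats ⇔ fewer than 4 successes in the first 20. With X ~ Binomial(20, 0.293), P(Y > 20) = P(X ≤ 3).
  k=0: C(20,0)·0.293^0·0.707^20 = 0.000974
  k=1: C(20,1)·0.293^1·0.707^19 = 0.008070
  k=2: C(20,2)·0.293^2·0.707^18 = 0.031772
  k=3: C(20,3)·0.293^3·0.707^17 = 0.079002
P(X ≤ 3) = 0.119817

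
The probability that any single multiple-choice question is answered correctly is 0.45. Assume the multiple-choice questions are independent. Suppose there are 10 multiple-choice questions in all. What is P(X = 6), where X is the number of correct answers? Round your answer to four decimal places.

X ~ Binomial(n=10, p=0.45).
P(X=6) = C(10,6) · p^6 · (1−p)^4
= 210 · 0.0083038 · 0.091506 = 0.159568

0.1596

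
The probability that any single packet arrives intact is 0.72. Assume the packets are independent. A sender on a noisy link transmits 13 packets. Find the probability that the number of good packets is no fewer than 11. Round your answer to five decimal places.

X ~ Binomial(13, 0.72); P(X ≥ 11) = Σ C(13,k) p^k (1−p)^(13−k) over k:
  k=11: C(13,11)·0.72^11·0.28^2 = 0.1648421
  k=12: C(13,12)·0.72^12·0.28^1 = 0.0706466
  k=13: C(13,13)·0.72^13·0.28^0 = 0.0139741
Total = 0.2494628

0.24946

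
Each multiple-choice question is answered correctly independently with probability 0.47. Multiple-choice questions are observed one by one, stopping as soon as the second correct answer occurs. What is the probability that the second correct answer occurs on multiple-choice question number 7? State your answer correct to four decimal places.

0.0554

Y = trial on which the second success occurs; negative binomial, r=2, p=0.47.
P(Y=7) = C(6,1) · p^2 · (1−p)^5
= 6 · 0.2209 · 0.04182 = 0.055428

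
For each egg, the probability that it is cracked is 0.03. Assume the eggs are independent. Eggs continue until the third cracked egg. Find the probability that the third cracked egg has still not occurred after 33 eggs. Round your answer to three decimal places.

0.924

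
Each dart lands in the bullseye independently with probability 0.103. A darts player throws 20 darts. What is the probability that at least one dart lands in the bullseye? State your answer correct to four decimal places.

0.8863

P(at least one) = 1 − P(none) = 1 − (1 − 0.103)^20
= 1 − 0.113723 = 0.886277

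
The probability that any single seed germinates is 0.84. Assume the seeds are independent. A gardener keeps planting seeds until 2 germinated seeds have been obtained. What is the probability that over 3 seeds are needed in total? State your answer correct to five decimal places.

Needing more than 3 seeds ⇔ fewer than 2 successes in the first 3. With X ~ Binomial(3, 0.84), P(Y > 3) = P(X ≤ 1).
  k=0: C(3,0)·0.84^0·0.16^3 = 0.0040960
  k=1: C(3,1)·0.84^1·0.16^2 = 0.0645120
P(X ≤ 1) = 0.0686080

0.06861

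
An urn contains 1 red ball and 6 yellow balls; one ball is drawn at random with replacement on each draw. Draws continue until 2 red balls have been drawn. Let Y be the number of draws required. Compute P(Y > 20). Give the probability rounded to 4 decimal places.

Needing more than 20 draws ⇔ fewer than 2 successes in the first 20. With X ~ Binomial(20, 0.142857), P(Y > 20) = P(X ≤ 1).
  k=0: C(20,0)·0.142857^0·0.857143^20 = 0.045821
  k=1: C(20,1)·0.142857^1·0.857143^19 = 0.152737
P(X ≤ 1) = 0.198558

0.1986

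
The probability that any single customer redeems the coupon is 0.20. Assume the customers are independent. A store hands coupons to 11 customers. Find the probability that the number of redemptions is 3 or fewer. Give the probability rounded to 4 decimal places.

0.8389

X ~ Binomial(11, 0.20); P(X ≤ 3) = Σ C(11,k) p^k (1−p)^(11−k) over k:
  k=0: C(11,0)·0.20^0·0.80^11 = 0.085899
  k=1: C(11,1)·0.20^1·0.80^10 = 0.236223
  k=2: C(11,2)·0.20^2·0.80^9 = 0.295279
  k=3: C(11,3)·0.20^3·0.80^8 = 0.221459
Total = 0.838861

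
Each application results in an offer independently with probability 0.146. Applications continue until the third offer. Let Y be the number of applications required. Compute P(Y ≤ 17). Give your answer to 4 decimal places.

0.4613

Finishing within 17 applications ⇔ at least 3 successes in the first 17. With X ~ Binomial(17, 0.146), P(Y ≤ 17) = 1 − P(X ≤ 2).
  k=0: C(17,0)·0.146^0·0.854^17 = 0.068357
  k=1: C(17,1)·0.146^1·0.854^16 = 0.198668
  k=2: C(17,2)·0.146^2·0.854^15 = 0.271714
1 − 0.538739 = 0.461261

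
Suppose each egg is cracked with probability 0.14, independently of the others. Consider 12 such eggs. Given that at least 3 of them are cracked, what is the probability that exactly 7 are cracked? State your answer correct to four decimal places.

0.0017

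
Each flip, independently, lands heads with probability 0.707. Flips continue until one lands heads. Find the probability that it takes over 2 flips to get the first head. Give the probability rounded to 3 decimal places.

Y = number of flips to the first success; geometric, p = 0.707.
P(Y > 2) = P(first 2 all fail) = (1−p)^2 = 0.08585

0.086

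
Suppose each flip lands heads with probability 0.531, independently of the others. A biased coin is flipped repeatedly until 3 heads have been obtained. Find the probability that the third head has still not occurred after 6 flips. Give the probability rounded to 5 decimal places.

Needing more than 6 flips ⇔ fewer than 3 successes in the first 6. With X ~ Binomial(6, 0.531), P(Y > 6) = P(X ≤ 2).
  k=0: C(6,0)·0.531^0·0.469^6 = 0.0106423
  k=1: C(6,1)·0.531^1·0.469^5 = 0.0722953
  k=2: C(6,2)·0.531^2·0.469^4 = 0.2046311
P(X ≤ 2) = 0.2875687

0.28757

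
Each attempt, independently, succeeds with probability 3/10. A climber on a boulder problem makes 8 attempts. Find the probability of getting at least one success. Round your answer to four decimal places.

P(at least one) = 1 − P(none) = 1 − (1 − 0.30)^8
= 1 − 0.057648 = 0.942352

0.9424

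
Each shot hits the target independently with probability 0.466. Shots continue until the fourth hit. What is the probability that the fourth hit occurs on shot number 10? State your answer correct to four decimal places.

Y = trial on which the fourth success occurs; negative binomial, r=4, p=0.466.
P(Y=10) = C(9,3) · p^4 · (1−p)^6
= 84 · 0.047157 · 0.023187 = 0.091848

0.0918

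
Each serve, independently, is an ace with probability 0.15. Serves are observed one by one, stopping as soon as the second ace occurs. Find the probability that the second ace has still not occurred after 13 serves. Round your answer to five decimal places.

0.39828

Needing more than 13 serves ⇔ fewer than 2 successes in the first 13. With X ~ Binomial(13, 0.15), P(Y > 13) = P(X ≤ 1).
  k=0: C(13,0)·0.15^0·0.85^13 = 0.1209055
  k=1: C(13,1)·0.15^1·0.85^12 = 0.2773714
P(X ≤ 1) = 0.3982769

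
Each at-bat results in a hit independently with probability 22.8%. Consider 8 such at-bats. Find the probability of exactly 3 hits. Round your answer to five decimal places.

X ~ Binomial(n=8, p=0.228).
P(X=3) = C(8,3) · p^3 · (1−p)^5
= 56 · 0.011852 · 0.27421 = 0.1820032

0.18200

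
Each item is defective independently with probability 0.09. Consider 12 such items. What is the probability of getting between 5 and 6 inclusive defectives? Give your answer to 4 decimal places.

0.0027

X ~ Binomial(12, 0.09); P(5 ≤ X ≤ 6) = Σ C(12,k) p^k (1−p)^(12−k) over k:
  k=5: C(12,5)·0.09^5·0.91^7 = 0.002417
  k=6: C(12,6)·0.09^6·0.91^6 = 0.000279
Total = 0.002696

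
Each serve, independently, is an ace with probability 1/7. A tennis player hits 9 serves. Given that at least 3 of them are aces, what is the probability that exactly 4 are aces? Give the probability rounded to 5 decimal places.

X ~ Binomial(9, 0.142857). Want P(X=4 | X≥3) = P(X=4) / P(X≥3).
P(X=4) = C(9,4)·0.142857^4·0.857143^5 = 0.0242798
P(X≥3) = 1 − 0.2497347 − 0.3746021 − 0.2497347 = 0.1259285
Ratio = 0.0242798 / 0.1259285 = 0.1928059

0.19281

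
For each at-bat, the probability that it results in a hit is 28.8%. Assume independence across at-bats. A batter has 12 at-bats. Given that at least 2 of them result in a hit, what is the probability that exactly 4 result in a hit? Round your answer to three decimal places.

0.250

X ~ Binomial(12, 0.288). Want P(X=4 | X≥2) = P(X=4) / P(X≥2).
P(X=4) = C(12,4)·0.288^4·0.712^8 = 0.22491
P(X≥2) = 1 − 0.01697 − 0.08239 = 0.90064
Ratio = 0.22491 / 0.90064 = 0.24973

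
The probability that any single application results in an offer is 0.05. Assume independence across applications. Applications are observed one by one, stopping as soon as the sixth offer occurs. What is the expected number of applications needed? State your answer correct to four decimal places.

Y = total applications until the sixth success; negative binomial with r=6, p=0.05.
E[Y] = r / p = 6 / 0.05 = 120.000000

120.0000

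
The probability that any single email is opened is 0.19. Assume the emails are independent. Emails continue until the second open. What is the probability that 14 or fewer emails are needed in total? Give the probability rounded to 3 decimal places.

0.776

Finishing within 14 emails ⇔ at least 2 successes in the first 14. With X ~ Binomial(14, 0.19), P(Y ≤ 14) = 1 − P(X ≤ 1).
  k=0: C(14,0)·0.19^0·0.81^14 = 0.05233
  k=1: C(14,1)·0.19^1·0.81^13 = 0.17186
1 − 0.22420 = 0.77580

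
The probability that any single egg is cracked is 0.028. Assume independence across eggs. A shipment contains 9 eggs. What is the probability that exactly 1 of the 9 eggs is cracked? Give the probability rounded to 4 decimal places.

X ~ Binomial(n=9, p=0.028).
P(X=1) = C(9,1) · p^1 · (1−p)^8
= 9 · 0.028 · 0.79676 = 0.200785

0.2008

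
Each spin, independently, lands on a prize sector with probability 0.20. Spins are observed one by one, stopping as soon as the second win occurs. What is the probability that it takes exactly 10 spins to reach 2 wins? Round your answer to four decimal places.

Y = trial on which the second success occurs; negative binomial, r=2, p=0.20.
P(Y=10) = C(9,1) · p^2 · (1−p)^8
= 9 · 0.04 · 0.16777 = 0.060398

0.0604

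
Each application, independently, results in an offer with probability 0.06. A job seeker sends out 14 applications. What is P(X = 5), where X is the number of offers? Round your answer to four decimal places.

0.0009

X ~ Binomial(n=14, p=0.06).
P(X=5) = C(14,5) · p^5 · (1−p)^9
= 2002 · 7.776e-07 · 0.57299 = 0.000892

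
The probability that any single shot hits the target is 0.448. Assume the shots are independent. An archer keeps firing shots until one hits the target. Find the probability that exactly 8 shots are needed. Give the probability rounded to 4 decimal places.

0.0070

Geometric (trials to first success), p = 0.448.
P(Y = 8) = (1−p)^7 · p = 0.015616 · 0.448 = 0.006996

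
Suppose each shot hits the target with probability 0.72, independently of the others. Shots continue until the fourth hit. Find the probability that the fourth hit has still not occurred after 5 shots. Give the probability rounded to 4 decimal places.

0.4303

Needing more than 5 shots ⇔ fewer than 4 successes in the first 5. With X ~ Binomial(5, 0.72), P(Y > 5) = P(X ≤ 3).
  k=0: C(5,0)·0.72^0·0.28^5 = 0.001721
  k=1: C(5,1)·0.72^1·0.28^4 = 0.022128
  k=2: C(5,2)·0.72^2·0.28^3 = 0.113799
  k=3: C(5,3)·0.72^3·0.28^2 = 0.292626
P(X ≤ 3) = 0.430274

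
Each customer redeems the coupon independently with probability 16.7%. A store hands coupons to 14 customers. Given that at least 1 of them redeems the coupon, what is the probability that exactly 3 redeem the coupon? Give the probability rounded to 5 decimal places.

0.24624

X ~ Binomial(14, 0.167). Want P(X=3 | X≥1) = P(X=3) / P(X≥1).
P(X=3) = C(14,3)·0.167^3·0.833^11 = 0.2271673
P(X≥1) = 1 − 0.0774515 = 0.9225485
Ratio = 0.2271673 / 0.9225485 = 0.2462389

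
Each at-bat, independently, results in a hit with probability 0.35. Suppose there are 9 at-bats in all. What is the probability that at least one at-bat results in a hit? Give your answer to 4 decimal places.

0.9793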